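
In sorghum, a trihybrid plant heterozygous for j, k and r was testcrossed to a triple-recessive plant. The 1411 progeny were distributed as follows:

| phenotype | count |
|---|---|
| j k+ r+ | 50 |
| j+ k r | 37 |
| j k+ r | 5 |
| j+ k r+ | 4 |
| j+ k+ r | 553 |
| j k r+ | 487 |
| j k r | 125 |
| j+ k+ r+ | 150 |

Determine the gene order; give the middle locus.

The two most frequent reciprocal classes, j k r+ and j+ k+ r, are the parental types, so the F1 was j k r+ / j+ k+ r.
The two rarest classes, j+ k r+ and j k+ r, are the double crossovers. Comparing them with the parentals, only the j allele has switched, so j is the middle locus and the order is r – j – k.

j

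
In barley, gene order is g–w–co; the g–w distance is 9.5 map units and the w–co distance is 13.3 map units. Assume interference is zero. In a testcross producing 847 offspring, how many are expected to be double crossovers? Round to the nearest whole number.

Map distances give recombination frequencies of 0.095 and 0.133 for the two intervals.
With no interference, expected double-crossover frequency = 0.095 × 0.133 = 0.01264.
Expected number = 0.01264 × 847 = 10.70 ≈ 11.

11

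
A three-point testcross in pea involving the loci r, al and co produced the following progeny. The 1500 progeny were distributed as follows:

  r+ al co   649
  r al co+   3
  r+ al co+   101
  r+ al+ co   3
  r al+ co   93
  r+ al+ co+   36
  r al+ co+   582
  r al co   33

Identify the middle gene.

al

The two most frequent reciprocal classes, r al+ co+ and r+ al co, are the parental types, so the F1 was r al+ co+ / r+ al co.
The two rarest classes, r al co+ and r+ al+ co, are the double crossovers. Comparing them with the parentals, only the al allele has switched, so al is the middle locus and the order is co – al – r.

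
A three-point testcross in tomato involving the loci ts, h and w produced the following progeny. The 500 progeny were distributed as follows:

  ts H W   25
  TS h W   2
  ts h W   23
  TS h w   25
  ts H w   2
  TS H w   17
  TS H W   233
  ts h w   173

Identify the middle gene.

h

The two most frequent reciprocal classes, TS H W and ts h w, are the parental types, so the F1 was TS H W / ts h w.
The two rarest classes, TS h W and ts H w, are the double crossovers. Comparing them with the parentals, only the h allele has switched, so h is the middle locus and the order is ts – h – w.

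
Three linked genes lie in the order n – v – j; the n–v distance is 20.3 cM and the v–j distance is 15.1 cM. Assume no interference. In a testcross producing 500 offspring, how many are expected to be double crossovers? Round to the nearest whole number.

Map distances give recombination frequencies of 0.203 and 0.151 for the two intervals.
With no interference, expected double-crossover frequency = 0.203 × 0.151 = 0.03065.
Expected number = 0.03065 × 500 = 15.33 ≈ 15.

15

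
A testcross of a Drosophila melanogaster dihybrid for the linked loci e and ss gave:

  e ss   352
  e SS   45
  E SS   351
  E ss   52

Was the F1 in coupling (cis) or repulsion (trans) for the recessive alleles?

The two most frequent classes are E SS (351) and e ss (352); these are the parental (non-recombinant) types.
So the F1 carried E SS on one chromosome and e ss on the other — the recessive alleles are on the same chromosome (cis / coupling).

cis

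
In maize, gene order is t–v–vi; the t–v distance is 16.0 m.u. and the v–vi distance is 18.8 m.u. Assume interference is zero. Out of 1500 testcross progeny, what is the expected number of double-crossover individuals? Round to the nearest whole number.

Map distances give recombination frequencies of 0.160 and 0.188 for the two intervals.
With no interference, expected double-crossover frequency = 0.160 × 0.188 = 0.03008.
Expected number = 0.03008 × 1500 = 45.12 ≈ 45.

45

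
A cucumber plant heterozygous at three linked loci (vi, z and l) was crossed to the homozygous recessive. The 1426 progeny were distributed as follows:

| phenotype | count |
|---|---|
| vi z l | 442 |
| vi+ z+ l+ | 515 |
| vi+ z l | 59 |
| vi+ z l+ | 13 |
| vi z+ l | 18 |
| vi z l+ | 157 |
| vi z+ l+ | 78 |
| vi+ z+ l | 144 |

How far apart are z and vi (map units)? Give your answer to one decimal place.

The two most frequent reciprocal classes, vi+ z+ l+ and vi z l, are the parental types, so the F1 was vi+ z+ l+ / vi z l.
The two rarest classes, vi+ z l+ and vi z+ l, are the double crossovers. Comparing them with the parentals, only the z allele has switched, so z is the middle locus and the order is l – z – vi.
Crossovers in the z–vi interval produce the single-crossover classes vi z+ l+ and vi+ z l (78 + 59 = 137) plus the double crossovers (31).
RF(z–vi) = (137 + 31) / 1426 = 168/1426 = 0.1178 → 11.8 map units.

11.8 map units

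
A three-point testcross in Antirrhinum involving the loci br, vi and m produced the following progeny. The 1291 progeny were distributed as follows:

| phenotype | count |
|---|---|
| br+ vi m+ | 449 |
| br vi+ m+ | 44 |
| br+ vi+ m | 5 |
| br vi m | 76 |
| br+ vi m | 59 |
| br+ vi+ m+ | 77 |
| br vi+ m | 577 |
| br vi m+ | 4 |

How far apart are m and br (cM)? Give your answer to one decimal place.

8.7 cM

The two most frequent reciprocal classes, br vi+ m and br+ vi m+, are the parental types, so the F1 was br vi+ m / br+ vi m+.
The two rarest classes, br+ vi+ m and br vi m+, are the double crossovers. Comparing them with the parentals, only the br allele has switched, so br is the middle locus and the order is vi – br – m.
Crossovers in the br–m interval produce the single-crossover classes br vi+ m+ and br+ vi m (44 + 59 = 103) plus the double crossovers (9).
RF(br–m) = (103 + 9) / 1291 = 112/1291 = 0.0868 → 8.7 cM.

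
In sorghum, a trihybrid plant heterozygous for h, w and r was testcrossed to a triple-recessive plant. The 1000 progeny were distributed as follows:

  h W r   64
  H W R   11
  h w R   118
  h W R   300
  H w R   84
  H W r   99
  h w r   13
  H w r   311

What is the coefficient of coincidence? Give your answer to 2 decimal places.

0.58

The two most frequent reciprocal classes, h W R and H w r, are the parental types, so the F1 was h W R / H w r.
The two rarest classes, H W R and h w r, are the double crossovers. Comparing them with the parentals, only the h allele has switched, so h is the middle locus and the order is r – h – w.
r–h: (148 + 24)/1000 = 0.1720; h–w: (217 + 24)/1000 = 0.2410.
Expected DCO frequency = 0.1720 × 0.2410 ≈ 0.04145; observed = 24/1000 ≈ 0.02400.
Coefficient of coincidence = 0.02400/0.04145 ≈ 0.58.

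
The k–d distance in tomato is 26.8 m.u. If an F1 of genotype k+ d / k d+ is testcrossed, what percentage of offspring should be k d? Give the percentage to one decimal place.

A map distance of 26.8 m.u. corresponds to a recombination frequency of 0.268.
The F1 is k+ d / k d+, so k d is a recombinant gamete class with expected frequency r/2 = 0.268/2 = 0.1340.
That is 0.1340 = 13.4% of the progeny.

13.4%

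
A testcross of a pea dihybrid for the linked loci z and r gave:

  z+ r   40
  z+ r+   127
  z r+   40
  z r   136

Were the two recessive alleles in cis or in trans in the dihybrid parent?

The two most frequent classes are z+ r+ (127) and z r (136); these are the parental (non-recombinant) types.
So the F1 carried z+ r+ on one chromosome and z r on the other — the recessive alleles are on the same chromosome (cis / coupling).

cis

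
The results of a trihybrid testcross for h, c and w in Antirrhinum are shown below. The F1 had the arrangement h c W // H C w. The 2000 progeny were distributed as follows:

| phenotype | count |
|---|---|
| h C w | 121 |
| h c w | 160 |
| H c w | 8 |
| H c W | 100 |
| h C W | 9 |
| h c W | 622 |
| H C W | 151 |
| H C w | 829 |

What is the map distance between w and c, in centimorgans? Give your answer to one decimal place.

The two rarest classes, h C W and H c w, are the double crossovers. Comparing them with the parentals, only the c allele has switched, so c is the middle locus and the order is w – c – h.
Crossovers in the w–c interval produce the single-crossover classes h c w and H C W (160 + 151 = 311) plus the double crossovers (17).
RF(w–c) = (311 + 17) / 2000 = 328/2000 = 0.1640 → 16.4 centimorgans.

16.4 centimorgans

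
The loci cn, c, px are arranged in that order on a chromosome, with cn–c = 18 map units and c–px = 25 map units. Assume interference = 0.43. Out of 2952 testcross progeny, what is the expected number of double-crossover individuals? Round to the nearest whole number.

Map distances give recombination frequencies of 0.180 and 0.250 for the two intervals.
With interference 0.43 (so coincidence = 0.57), expected double-crossover frequency = 0.180 × 0.250 × 0.57 = 0.02565.
Expected number = 0.02565 × 2952 = 75.72 ≈ 76.

76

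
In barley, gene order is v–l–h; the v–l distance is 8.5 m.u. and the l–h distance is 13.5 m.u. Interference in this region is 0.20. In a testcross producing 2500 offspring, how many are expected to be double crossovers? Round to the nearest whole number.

Map distances give recombination frequencies of 0.085 and 0.135 for the two intervals.
With interference 0.20 (so coincidence = 0.80), expected double-crossover frequency = 0.085 × 0.135 × 0.80 = 0.00918.
Expected number = 0.00918 × 2500 = 22.95 ≈ 23.

23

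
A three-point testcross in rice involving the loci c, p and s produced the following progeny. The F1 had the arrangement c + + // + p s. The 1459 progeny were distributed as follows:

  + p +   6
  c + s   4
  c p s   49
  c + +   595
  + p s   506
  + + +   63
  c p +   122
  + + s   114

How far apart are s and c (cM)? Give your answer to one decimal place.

The two rarest classes, c + s and + p +, are the double crossovers. Comparing them with the parentals, only the s allele has switched, so s is the middle locus and the order is c – s – p.
Crossovers in the c–s interval produce the single-crossover classes + + + and c p s (63 + 49 = 112) plus the double crossovers (10).
RF(c–s) = (112 + 10) / 1459 = 122/1459 = 0.0836 → 8.4 cM.

8.4 cM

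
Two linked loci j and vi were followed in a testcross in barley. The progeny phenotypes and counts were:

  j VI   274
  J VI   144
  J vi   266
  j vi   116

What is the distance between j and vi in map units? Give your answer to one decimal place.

32.5 map units

The two most frequent classes, J vi (266) and j VI (274), are the parental types, so the F1 was J vi / j VI.
The recombinant classes are J VI and j vi: 144 + 116 = 260.
Recombination frequency = 260/800 = 0.3250 ≈ 32.5%, i.e. 32.5 map units.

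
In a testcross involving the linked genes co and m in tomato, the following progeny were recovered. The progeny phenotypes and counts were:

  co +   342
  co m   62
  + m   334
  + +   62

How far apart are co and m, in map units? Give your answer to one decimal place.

The two most frequent classes, + m (334) and co + (342), are the parental types, so the F1 was + m / co +.
The recombinant classes are + + and co m: 62 + 62 = 124.
Recombination frequency = 124/800 = 0.1550 ≈ 15.5%, i.e. 15.5 map units.

15.5 map units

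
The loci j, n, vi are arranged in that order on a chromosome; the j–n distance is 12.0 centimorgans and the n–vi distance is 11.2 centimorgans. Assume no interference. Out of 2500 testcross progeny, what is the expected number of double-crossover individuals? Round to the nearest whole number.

Map distances give recombination frequencies of 0.120 and 0.112 for the two intervals.
With no interference, expected double-crossover frequency = 0.120 × 0.112 = 0.01344.
Expected number = 0.01344 × 2500 = 33.60 ≈ 34.

34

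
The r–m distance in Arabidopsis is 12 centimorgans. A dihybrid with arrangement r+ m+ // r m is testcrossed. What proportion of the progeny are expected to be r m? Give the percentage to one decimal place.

44.0%

A map distance of 12 centimorgans corresponds to a recombination frequency of 0.120.
The F1 is r+ m+ / r m, so r m is a parental gamete class with expected frequency (1 − r)/2 = 0.880/2 = 0.4400.
That is 0.4400 = 44.0% of the progeny.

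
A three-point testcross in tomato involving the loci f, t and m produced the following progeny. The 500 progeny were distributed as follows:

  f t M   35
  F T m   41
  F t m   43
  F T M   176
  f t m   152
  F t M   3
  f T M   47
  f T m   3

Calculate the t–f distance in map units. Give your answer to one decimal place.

The two most frequent reciprocal classes, f t m and F T M, are the parental types, so the F1 was f t m / F T M.
The two rarest classes, f T m and F t M, are the double crossovers. Comparing them with the parentals, only the t allele has switched, so t is the middle locus and the order is f – t – m.
Crossovers in the f–t interval produce the single-crossover classes F t m and f T M (43 + 47 = 90) plus the double crossovers (6).
RF(f–t) = (90 + 6) / 500 = 96/500 = 0.1920 → 19.2 map units.

19.2 map units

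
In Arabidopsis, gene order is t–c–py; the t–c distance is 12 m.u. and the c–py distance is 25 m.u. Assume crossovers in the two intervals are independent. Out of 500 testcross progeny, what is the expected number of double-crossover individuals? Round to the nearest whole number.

Map distances give recombination frequencies of 0.120 and 0.250 for the two intervals.
With no interference, expected double-crossover frequency = 0.120 × 0.250 = 0.03000.
Expected number = 0.03000 × 500 = 15.00 ≈ 15.

15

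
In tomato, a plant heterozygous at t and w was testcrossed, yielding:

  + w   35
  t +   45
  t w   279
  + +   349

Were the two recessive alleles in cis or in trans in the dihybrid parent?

cis

The two most frequent classes are + + (349) and t w (279); these are the parental (non-recombinant) types.
So the F1 carried + + on one chromosome and t w on the other — the recessive alleles are on the same chromosome (cis / coupling).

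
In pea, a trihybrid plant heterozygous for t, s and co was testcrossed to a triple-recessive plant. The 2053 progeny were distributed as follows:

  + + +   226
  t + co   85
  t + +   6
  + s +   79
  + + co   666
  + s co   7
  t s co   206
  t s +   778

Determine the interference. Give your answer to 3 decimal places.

0.661

The two most frequent reciprocal classes, t s + and + + co, are the parental types, so the F1 was t s + / + + co.
The two rarest classes, t + + and + s co, are the double crossovers. Comparing them with the parentals, only the s allele has switched, so s is the middle locus and the order is t – s – co.
t–s: (164 + 13)/2053 = 0.0862; s–co: (432 + 13)/2053 = 0.2168.
Expected DCO frequency = 0.0862 × 0.2168 ≈ 0.01869; observed = 13/2053 ≈ 0.00633.
Coefficient of coincidence = 0.00633/0.01869 ≈ 0.339; interference = 1 − 0.339 = 0.661.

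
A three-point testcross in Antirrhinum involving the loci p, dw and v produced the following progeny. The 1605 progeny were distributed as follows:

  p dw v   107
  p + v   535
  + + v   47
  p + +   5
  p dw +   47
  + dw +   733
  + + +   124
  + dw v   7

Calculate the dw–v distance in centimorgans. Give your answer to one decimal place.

The two most frequent reciprocal classes, + dw + and p + v, are the parental types, so the F1 was + dw + / p + v.
The two rarest classes, + dw v and p + +, are the double crossovers. Comparing them with the parentals, only the v allele has switched, so v is the middle locus and the order is dw – v – p.
Crossovers in the dw–v interval produce the single-crossover classes + + + and p dw v (124 + 107 = 231) plus the double crossovers (12).
RF(dw–v) = (231 + 12) / 1605 = 243/1605 = 0.1514 → 15.1 centimorgans.

15.1 centimorgans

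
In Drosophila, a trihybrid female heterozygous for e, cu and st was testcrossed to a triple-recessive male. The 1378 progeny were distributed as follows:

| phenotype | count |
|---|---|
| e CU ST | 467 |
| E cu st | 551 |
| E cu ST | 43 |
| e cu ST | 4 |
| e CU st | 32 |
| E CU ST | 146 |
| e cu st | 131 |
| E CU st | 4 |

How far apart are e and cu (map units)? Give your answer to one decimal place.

The two most frequent reciprocal classes, E cu st and e CU ST, are the parental types, so the F1 was E cu st / e CU ST.
The two rarest classes, E CU st and e cu ST, are the double crossovers. Comparing them with the parentals, only the cu allele has switched, so cu is the middle locus and the order is st – cu – e.
Crossovers in the cu–e interval produce the single-crossover classes e cu st and E CU ST (131 + 146 = 277) plus the double crossovers (8).
RF(cu–e) = (277 + 8) / 1378 = 285/1378 = 0.2068 → 20.7 map units.

20.7 map units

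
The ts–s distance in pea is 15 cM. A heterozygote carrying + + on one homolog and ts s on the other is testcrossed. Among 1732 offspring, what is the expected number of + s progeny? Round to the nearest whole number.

130

A map distance of 15 cM corresponds to a recombination frequency of 0.150.
The F1 is + + / ts s, so + s is a recombinant gamete class with expected frequency r/2 = 0.150/2 = 0.0750.
Expected number = 0.0750 × 1732 = 129.90 ≈ 130.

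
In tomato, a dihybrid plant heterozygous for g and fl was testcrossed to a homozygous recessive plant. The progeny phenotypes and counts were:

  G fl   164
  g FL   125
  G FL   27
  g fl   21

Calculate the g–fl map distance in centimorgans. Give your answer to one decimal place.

14.2 centimorgans

The two most frequent classes, G fl (164) and g FL (125), are the parental types, so the F1 was G fl / g FL.
The recombinant classes are G FL and g fl: 27 + 21 = 48.
Recombination frequency = 48/337 = 0.1424 ≈ 14.2%, i.e. 14.2 centimorgans.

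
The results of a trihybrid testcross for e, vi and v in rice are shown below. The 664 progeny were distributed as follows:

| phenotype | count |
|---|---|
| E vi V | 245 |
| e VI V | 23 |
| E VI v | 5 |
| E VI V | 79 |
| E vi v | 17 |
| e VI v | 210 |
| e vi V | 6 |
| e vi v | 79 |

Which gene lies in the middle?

e

The two most frequent reciprocal classes, e VI v and E vi V, are the parental types, so the F1 was e VI v / E vi V.
The two rarest classes, E VI v and e vi V, are the double crossovers. Comparing them with the parentals, only the e allele has switched, so e is the middle locus and the order is vi – e – v.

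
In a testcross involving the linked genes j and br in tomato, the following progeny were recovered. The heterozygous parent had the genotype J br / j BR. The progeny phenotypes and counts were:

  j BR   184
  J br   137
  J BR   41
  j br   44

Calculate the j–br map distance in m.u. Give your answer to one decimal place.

20.9 m.u.

The recombinant classes are J BR and j br: 41 + 44 = 85.
Recombination frequency = 85/406 = 0.2094 ≈ 20.9%, i.e. 20.9 m.u.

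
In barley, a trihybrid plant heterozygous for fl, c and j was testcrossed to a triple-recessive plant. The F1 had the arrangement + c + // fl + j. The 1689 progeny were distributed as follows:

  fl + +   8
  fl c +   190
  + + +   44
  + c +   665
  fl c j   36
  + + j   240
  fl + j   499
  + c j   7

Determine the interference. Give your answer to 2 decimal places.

The two rarest classes, + c j and fl + +, are the double crossovers. Comparing them with the parentals, only the j allele has switched, so j is the middle locus and the order is c – j – fl.
c–j: (80 + 15)/1689 = 0.0562; j–fl: (430 + 15)/1689 = 0.2635.
Expected DCO frequency = 0.0562 × 0.2635 ≈ 0.01481; observed = 15/1689 ≈ 0.00888.
Coefficient of coincidence = 0.00888/0.01481 ≈ 0.60; interference = 1 − 0.60 = 0.40.

0.40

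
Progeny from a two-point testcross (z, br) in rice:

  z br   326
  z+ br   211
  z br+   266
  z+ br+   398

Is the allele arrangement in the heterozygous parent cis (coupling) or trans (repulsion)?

cis

The two most frequent classes are z+ br+ (398) and z br (326); these are the parental (non-recombinant) types.
So the F1 carried z+ br+ on one chromosome and z br on the other — the recessive alleles are on the same chromosome (cis / coupling).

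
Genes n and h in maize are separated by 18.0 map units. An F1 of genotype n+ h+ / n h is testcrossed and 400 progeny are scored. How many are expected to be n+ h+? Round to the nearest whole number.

164

A map distance of 18.0 map units corresponds to a recombination frequency of 0.180.
The F1 is n+ h+ / n h, so n+ h+ is a parental gamete class with expected frequency (1 − r)/2 = 0.820/2 = 0.4100.
Expected number = 0.4100 × 400 = 164.00 ≈ 164.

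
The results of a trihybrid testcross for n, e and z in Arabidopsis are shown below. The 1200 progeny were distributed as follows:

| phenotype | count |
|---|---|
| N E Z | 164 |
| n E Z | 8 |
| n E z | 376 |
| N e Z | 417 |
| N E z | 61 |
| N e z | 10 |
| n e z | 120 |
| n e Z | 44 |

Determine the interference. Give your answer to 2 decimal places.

0.42

The two most frequent reciprocal classes, n E z and N e Z, are the parental types, so the F1 was n E z / N e Z.
The two rarest classes, n E Z and N e z, are the double crossovers. Comparing them with the parentals, only the z allele has switched, so z is the middle locus and the order is n – z – e.
n–z: (105 + 18)/1200 = 0.1025; z–e: (284 + 18)/1200 = 0.2517.
Expected DCO frequency = 0.1025 × 0.2517 ≈ 0.02580; observed = 18/1200 ≈ 0.01500.
Coefficient of coincidence = 0.01500/0.02580 ≈ 0.58; interference = 1 − 0.58 = 0.42.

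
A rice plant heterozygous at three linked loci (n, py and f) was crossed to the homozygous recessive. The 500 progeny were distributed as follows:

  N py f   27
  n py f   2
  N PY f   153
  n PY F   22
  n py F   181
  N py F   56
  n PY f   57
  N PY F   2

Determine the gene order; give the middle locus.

The two most frequent reciprocal classes, N PY f and n py F, are the parental types, so the F1 was N PY f / n py F.
The two rarest classes, N PY F and n py f, are the double crossovers. Comparing them with the parentals, only the f allele has switched, so f is the middle locus and the order is py – f – n.

f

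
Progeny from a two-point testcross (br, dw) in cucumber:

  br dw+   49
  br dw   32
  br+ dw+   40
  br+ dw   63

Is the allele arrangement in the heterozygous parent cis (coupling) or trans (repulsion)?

The two most frequent classes are br+ dw (63) and br dw+ (49); these are the parental (non-recombinant) types.
So the F1 carried br+ dw on one chromosome and br dw+ on the other — the recessive alleles are on opposite chromosomes (trans / repulsion).

trans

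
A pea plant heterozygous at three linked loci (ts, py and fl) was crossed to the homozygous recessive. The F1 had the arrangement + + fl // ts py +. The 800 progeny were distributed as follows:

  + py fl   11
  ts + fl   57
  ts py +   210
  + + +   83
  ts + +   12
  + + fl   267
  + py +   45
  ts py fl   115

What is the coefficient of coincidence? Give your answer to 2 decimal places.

The two rarest classes, + py fl and ts + +, are the double crossovers. Comparing them with the parentals, only the py allele has switched, so py is the middle locus and the order is fl – py – ts.
fl–py: (198 + 23)/800 = 0.2762; py–ts: (102 + 23)/800 = 0.1562.
Expected DCO frequency = 0.2762 × 0.1562 ≈ 0.04314; observed = 23/800 ≈ 0.02875.
Coefficient of coincidence = 0.02875/0.04314 ≈ 0.67.

0.67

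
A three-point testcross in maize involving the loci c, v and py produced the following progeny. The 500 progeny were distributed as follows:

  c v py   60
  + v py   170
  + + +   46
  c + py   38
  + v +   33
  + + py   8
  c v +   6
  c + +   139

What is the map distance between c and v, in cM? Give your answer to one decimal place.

The two most frequent reciprocal classes, + v py and c + +, are the parental types, so the F1 was + v py / c + +.
The two rarest classes, + + py and c v +, are the double crossovers. Comparing them with the parentals, only the v allele has switched, so v is the middle locus and the order is py – v – c.
Crossovers in the v–c interval produce the single-crossover classes c v py and + + + (60 + 46 = 106) plus the double crossovers (14).
RF(v–c) = (106 + 14) / 500 = 120/500 = 0.2400 → 24.0 cM.

24.0 cM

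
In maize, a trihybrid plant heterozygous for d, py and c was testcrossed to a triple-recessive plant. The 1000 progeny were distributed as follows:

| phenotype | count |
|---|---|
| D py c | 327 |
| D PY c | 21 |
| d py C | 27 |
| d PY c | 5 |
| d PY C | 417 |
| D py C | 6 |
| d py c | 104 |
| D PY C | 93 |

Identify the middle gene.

c

The two most frequent reciprocal classes, D py c and d PY C, are the parental types, so the F1 was D py c / d PY C.
The two rarest classes, D py C and d PY c, are the double crossovers. Comparing them with the parentals, only the c allele has switched, so c is the middle locus and the order is d – c – py.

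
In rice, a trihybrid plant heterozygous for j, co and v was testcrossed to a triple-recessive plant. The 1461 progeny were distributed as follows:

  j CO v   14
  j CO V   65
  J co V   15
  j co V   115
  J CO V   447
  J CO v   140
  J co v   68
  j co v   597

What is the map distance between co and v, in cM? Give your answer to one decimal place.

19.4 cM

The two most frequent reciprocal classes, j co v and J CO V, are the parental types, so the F1 was j co v / J CO V.
The two rarest classes, j CO v and J co V, are the double crossovers. Comparing them with the parentals, only the co allele has switched, so co is the middle locus and the order is v – co – j.
Crossovers in the v–co interval produce the single-crossover classes j co V and J CO v (115 + 140 = 255) plus the double crossovers (29).
RF(v–co) = (255 + 29) / 1461 = 284/1461 = 0.1944 → 19.4 cM.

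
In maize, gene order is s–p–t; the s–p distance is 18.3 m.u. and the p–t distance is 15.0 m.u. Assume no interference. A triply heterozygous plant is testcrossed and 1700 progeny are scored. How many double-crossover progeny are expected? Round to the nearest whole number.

47

Map distances give recombination frequencies of 0.183 and 0.150 for the two intervals.
With no interference, expected double-crossover frequency = 0.183 × 0.150 = 0.02745.
Expected number = 0.02745 × 1700 = 46.66 ≈ 47.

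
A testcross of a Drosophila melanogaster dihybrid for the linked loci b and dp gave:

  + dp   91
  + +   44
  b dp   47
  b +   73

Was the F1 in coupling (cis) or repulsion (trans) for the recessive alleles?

trans

The two most frequent classes are + dp (91) and b + (73); these are the parental (non-recombinant) types.
So the F1 carried + dp on one chromosome and b + on the other — the recessive alleles are on opposite chromosomes (trans / repulsion).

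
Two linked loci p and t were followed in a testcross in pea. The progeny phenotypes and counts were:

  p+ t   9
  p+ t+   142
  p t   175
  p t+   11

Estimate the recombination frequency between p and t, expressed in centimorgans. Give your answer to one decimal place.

5.9 centimorgans

The two most frequent classes, p+ t+ (142) and p t (175), are the parental types, so the F1 was p+ t+ / p t.
The recombinant classes are p+ t and p t+: 9 + 11 = 20.
Recombination frequency = 20/337 = 0.0593 ≈ 5.9%, i.e. 5.9 centimorgans.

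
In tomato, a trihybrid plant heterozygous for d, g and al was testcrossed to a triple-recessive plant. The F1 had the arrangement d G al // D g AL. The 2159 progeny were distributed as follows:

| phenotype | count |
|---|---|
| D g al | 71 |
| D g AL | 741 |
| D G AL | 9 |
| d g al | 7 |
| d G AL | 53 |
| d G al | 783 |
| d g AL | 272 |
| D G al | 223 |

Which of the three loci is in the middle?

g

The two rarest classes, d g al and D G AL, are the double crossovers. Comparing them with the parentals, only the g allele has switched, so g is the middle locus and the order is al – g – d.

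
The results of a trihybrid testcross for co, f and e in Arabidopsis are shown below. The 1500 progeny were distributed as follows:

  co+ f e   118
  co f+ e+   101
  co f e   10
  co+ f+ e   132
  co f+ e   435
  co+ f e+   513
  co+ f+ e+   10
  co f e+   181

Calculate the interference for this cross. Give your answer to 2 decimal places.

The two most frequent reciprocal classes, co+ f e+ and co f+ e, are the parental types, so the F1 was co+ f e+ / co f+ e.
The two rarest classes, co+ f+ e+ and co f e, are the double crossovers. Comparing them with the parentals, only the f allele has switched, so f is the middle locus and the order is e – f – co.
e–f: (219 + 20)/1500 = 0.1593; f–co: (313 + 20)/1500 = 0.2220.
Expected DCO frequency = 0.1593 × 0.2220 ≈ 0.03536; observed = 20/1500 ≈ 0.01333.
Coefficient of coincidence = 0.01333/0.03536 ≈ 0.38; interference = 1 − 0.38 = 0.62.

0.62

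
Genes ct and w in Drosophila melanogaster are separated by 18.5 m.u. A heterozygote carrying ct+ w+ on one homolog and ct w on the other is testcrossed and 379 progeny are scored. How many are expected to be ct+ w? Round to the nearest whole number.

A map distance of 18.5 m.u. corresponds to a recombination frequency of 0.185.
The F1 is ct+ w+ / ct w, so ct+ w is a recombinant gamete class with expected frequency r/2 = 0.185/2 = 0.0925.
Expected number = 0.0925 × 379 = 35.06 ≈ 35.

35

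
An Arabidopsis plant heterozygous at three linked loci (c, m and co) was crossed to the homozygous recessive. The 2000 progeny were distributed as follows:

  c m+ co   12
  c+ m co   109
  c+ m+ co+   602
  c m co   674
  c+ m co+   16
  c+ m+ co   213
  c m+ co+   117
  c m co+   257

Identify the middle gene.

m

The two most frequent reciprocal classes, c m co and c+ m+ co+, are the parental types, so the F1 was c m co / c+ m+ co+.
The two rarest classes, c m+ co and c+ m co+, are the double crossovers. Comparing them with the parentals, only the m allele has switched, so m is the middle locus and the order is co – m – c.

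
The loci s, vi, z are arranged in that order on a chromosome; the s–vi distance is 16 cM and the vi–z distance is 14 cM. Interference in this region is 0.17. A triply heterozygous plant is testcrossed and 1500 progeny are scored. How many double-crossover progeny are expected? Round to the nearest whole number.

28

Map distances give recombination frequencies of 0.160 and 0.140 for the two intervals.
With interference 0.17 (so coincidence = 0.83), expected double-crossover frequency = 0.160 × 0.140 × 0.83 = 0.01859.
Expected number = 0.01859 × 1500 = 27.89 ≈ 28.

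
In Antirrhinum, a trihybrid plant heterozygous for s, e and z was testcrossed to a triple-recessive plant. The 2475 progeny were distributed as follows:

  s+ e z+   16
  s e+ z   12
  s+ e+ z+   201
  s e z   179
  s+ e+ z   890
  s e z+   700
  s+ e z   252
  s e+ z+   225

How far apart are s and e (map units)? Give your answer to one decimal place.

20.4 map units

The two most frequent reciprocal classes, s+ e+ z and s e z+, are the parental types, so the F1 was s+ e+ z / s e z+.
The two rarest classes, s e+ z and s+ e z+, are the double crossovers. Comparing them with the parentals, only the s allele has switched, so s is the middle locus and the order is e – s – z.
Crossovers in the e–s interval produce the single-crossover classes s+ e z and s e+ z+ (252 + 225 = 477) plus the double crossovers (28).
RF(e–s) = (477 + 28) / 2475 = 505/2475 = 0.2040 → 20.4 map units.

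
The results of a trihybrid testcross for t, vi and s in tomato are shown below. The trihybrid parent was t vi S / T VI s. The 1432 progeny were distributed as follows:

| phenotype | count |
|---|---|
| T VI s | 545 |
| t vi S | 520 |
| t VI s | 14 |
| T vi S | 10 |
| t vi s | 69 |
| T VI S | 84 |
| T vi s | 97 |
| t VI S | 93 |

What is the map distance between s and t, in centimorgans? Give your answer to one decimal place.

The two rarest classes, T vi S and t VI s, are the double crossovers. Comparing them with the parentals, only the t allele has switched, so t is the middle locus and the order is s – t – vi.
Crossovers in the s–t interval produce the single-crossover classes t vi s and T VI S (69 + 84 = 153) plus the double crossovers (24).
RF(s–t) = (153 + 24) / 1432 = 177/1432 = 0.1236 → 12.4 centimorgans.

12.4 centimorgans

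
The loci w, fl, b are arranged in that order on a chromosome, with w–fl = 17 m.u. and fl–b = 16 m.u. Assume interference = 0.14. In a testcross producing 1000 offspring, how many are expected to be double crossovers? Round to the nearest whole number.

23

Map distances give recombination frequencies of 0.170 and 0.160 for the two intervals.
With interference 0.14 (so coincidence = 0.86), expected double-crossover frequency = 0.170 × 0.160 × 0.86 = 0.02339.
Expected number = 0.02339 × 1000 = 23.39 ≈ 23.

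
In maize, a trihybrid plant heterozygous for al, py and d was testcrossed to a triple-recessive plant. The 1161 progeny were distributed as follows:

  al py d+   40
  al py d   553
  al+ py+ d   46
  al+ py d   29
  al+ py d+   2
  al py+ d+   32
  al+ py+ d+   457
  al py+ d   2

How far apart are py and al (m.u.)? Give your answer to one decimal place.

5.6 m.u.

The two most frequent reciprocal classes, al+ py+ d+ and al py d, are the parental types, so the F1 was al+ py+ d+ / al py d.
The two rarest classes, al+ py d+ and al py+ d, are the double crossovers. Comparing them with the parentals, only the py allele has switched, so py is the middle locus and the order is al – py – d.
Crossovers in the al–py interval produce the single-crossover classes al py+ d+ and al+ py d (32 + 29 = 61) plus the double crossovers (4).
RF(al–py) = (61 + 4) / 1161 = 65/1161 = 0.0560 → 5.6 m.u.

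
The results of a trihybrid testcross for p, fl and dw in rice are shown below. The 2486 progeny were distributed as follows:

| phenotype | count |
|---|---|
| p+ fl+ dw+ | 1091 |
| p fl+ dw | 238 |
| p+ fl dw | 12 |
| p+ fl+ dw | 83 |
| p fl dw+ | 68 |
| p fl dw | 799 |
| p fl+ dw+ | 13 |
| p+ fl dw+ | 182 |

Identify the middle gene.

p

The two most frequent reciprocal classes, p+ fl+ dw+ and p fl dw, are the parental types, so the F1 was p+ fl+ dw+ / p fl dw.
The two rarest classes, p fl+ dw+ and p+ fl dw, are the double crossovers. Comparing them with the parentals, only the p allele has switched, so p is the middle locus and the order is fl – p – dw.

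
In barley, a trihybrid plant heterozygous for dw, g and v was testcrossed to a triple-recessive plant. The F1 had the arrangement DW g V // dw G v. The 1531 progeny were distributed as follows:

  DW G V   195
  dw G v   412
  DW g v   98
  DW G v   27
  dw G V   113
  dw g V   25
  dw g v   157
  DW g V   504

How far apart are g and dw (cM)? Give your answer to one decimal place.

The two rarest classes, dw g V and DW G v, are the double crossovers. Comparing them with the parentals, only the dw allele has switched, so dw is the middle locus and the order is g – dw – v.
Crossovers in the g–dw interval produce the single-crossover classes DW G V and dw g v (195 + 157 = 352) plus the double crossovers (52).
RF(g–dw) = (352 + 52) / 1531 = 404/1531 = 0.2639 → 26.4 cM.

26.4 cM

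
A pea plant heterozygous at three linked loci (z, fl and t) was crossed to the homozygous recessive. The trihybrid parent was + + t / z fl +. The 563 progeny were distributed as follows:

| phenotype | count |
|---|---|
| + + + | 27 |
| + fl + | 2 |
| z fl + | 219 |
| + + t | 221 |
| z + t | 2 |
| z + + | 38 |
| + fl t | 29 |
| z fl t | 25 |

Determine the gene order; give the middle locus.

z

The two rarest classes, z + t and + fl +, are the double crossovers. Comparing them with the parentals, only the z allele has switched, so z is the middle locus and the order is fl – z – t.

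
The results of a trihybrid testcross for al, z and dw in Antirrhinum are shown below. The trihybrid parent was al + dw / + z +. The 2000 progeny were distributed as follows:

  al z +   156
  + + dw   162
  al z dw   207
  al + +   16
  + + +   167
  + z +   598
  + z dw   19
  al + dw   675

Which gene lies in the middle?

dw

The two rarest classes, al + + and + z dw, are the double crossovers. Comparing them with the parentals, only the dw allele has switched, so dw is the middle locus and the order is z – dw – al.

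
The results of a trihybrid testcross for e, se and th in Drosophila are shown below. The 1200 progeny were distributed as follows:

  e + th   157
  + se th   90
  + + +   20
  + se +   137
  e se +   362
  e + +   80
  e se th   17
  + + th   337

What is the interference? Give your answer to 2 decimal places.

0.35

The two most frequent reciprocal classes, e se + and + + th, are the parental types, so the F1 was e se + / + + th.
The two rarest classes, e se th and + + +, are the double crossovers. Comparing them with the parentals, only the th allele has switched, so th is the middle locus and the order is se – th – e.
se–th: (170 + 37)/1200 = 0.1725; th–e: (294 + 37)/1200 = 0.2758.
Expected DCO frequency = 0.1725 × 0.2758 ≈ 0.04758; observed = 37/1200 ≈ 0.03083.
Coefficient of coincidence = 0.03083/0.04758 ≈ 0.65; interference = 1 − 0.65 = 0.35.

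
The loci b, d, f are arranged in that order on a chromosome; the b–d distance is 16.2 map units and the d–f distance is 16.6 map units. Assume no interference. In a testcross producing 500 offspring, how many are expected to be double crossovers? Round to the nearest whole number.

13

Map distances give recombination frequencies of 0.162 and 0.166 for the two intervals.
With no interference, expected double-crossover frequency = 0.162 × 0.166 = 0.02689.
Expected number = 0.02689 × 500 = 13.45 ≈ 13.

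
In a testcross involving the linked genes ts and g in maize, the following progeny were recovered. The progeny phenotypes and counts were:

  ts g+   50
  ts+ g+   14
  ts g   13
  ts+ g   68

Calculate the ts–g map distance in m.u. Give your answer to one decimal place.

The two most frequent classes, ts+ g (68) and ts g+ (50), are the parental types, so the F1 was ts+ g / ts g+.
The recombinant classes are ts+ g+ and ts g: 14 + 13 = 27.
Recombination frequency = 27/145 = 0.1862 ≈ 18.6%, i.e. 18.6 m.u.

18.6 m.u.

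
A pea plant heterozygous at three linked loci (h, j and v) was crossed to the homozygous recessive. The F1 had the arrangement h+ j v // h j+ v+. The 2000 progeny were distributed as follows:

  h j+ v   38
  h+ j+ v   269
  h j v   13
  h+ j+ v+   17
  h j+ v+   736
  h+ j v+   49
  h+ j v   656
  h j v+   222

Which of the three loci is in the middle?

h

The two rarest classes, h j v and h+ j+ v+, are the double crossovers. Comparing them with the parentals, only the h allele has switched, so h is the middle locus and the order is v – h – j.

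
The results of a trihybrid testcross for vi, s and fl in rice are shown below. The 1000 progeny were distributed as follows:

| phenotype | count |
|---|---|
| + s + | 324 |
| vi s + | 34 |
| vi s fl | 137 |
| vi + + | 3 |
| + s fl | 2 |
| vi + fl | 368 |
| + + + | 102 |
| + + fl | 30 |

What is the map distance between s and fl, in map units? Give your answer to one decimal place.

24.4 map units

The two most frequent reciprocal classes, vi + fl and + s +, are the parental types, so the F1 was vi + fl / + s +.
The two rarest classes, vi + + and + s fl, are the double crossovers. Comparing them with the parentals, only the fl allele has switched, so fl is the middle locus and the order is vi – fl – s.
Crossovers in the fl–s interval produce the single-crossover classes vi s fl and + + + (137 + 102 = 239) plus the double crossovers (5).
RF(fl–s) = (239 + 5) / 1000 = 244/1000 = 0.2440 → 24.4 map units.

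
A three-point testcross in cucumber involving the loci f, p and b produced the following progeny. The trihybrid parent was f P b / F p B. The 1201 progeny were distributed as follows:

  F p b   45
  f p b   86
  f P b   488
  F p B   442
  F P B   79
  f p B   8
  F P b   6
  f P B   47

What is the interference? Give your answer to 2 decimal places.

The two rarest classes, F P b and f p B, are the double crossovers. Comparing them with the parentals, only the f allele has switched, so f is the middle locus and the order is p – f – b.
p–f: (165 + 14)/1201 = 0.1490; f–b: (92 + 14)/1201 = 0.0883.
Expected DCO frequency = 0.1490 × 0.0883 ≈ 0.01316; observed = 14/1201 ≈ 0.01166.
Coefficient of coincidence = 0.01166/0.01316 ≈ 0.89; interference = 1 − 0.89 = 0.11.

0.11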